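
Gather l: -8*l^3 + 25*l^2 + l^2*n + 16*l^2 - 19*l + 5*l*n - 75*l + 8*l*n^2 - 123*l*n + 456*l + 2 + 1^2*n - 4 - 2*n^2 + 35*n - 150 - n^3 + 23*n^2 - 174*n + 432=-8*l^3 + l^2*(n + 41) + l*(8*n^2 - 118*n + 362) - n^3 + 21*n^2 - 138*n + 280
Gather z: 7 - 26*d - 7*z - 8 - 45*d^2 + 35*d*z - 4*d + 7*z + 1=-45*d^2 + 35*d*z - 30*d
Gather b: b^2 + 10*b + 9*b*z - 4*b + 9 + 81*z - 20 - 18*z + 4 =b^2 + b*(9*z + 6) + 63*z - 7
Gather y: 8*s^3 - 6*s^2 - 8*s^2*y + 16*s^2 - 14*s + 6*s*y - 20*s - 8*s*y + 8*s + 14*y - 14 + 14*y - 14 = 8*s^3 + 10*s^2 - 26*s + y*(-8*s^2 - 2*s + 28) - 28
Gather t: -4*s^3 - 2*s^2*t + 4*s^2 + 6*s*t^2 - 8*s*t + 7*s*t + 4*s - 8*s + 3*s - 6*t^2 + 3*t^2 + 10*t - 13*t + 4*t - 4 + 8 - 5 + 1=-4*s^3 + 4*s^2 - s + t^2*(6*s - 3) + t*(-2*s^2 - s + 1)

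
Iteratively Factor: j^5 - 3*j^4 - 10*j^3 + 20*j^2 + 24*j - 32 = (j - 1)*(j^4 - 2*j^3 - 12*j^2 + 8*j + 32) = (j - 2)*(j - 1)*(j^3 - 12*j - 16) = (j - 2)*(j - 1)*(j + 2)*(j^2 - 2*j - 8) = (j - 2)*(j - 1)*(j + 2)^2*(j - 4)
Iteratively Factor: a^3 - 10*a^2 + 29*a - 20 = (a - 5)*(a^2 - 5*a + 4) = (a - 5)*(a - 1)*(a - 4)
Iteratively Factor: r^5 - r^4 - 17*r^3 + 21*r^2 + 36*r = (r + 4)*(r^4 - 5*r^3 + 3*r^2 + 9*r) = (r + 1)*(r + 4)*(r^3 - 6*r^2 + 9*r) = (r - 3)*(r + 1)*(r + 4)*(r^2 - 3*r) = (r - 3)^2*(r + 1)*(r + 4)*(r)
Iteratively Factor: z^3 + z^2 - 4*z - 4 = (z - 2)*(z^2 + 3*z + 2) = (z - 2)*(z + 2)*(z + 1)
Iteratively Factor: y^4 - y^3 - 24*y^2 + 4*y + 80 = (y + 4)*(y^3 - 5*y^2 - 4*y + 20) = (y - 5)*(y + 4)*(y^2 - 4) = (y - 5)*(y - 2)*(y + 4)*(y + 2)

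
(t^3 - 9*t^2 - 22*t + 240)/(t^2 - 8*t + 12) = (t^2 - 3*t - 40)/(t - 2)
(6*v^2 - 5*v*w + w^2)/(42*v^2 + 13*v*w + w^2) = (6*v^2 - 5*v*w + w^2)/(42*v^2 + 13*v*w + w^2)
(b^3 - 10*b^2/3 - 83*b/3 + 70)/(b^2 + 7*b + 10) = (b^2 - 25*b/3 + 14)/(b + 2)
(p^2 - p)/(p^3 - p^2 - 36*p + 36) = p/(p^2 - 36)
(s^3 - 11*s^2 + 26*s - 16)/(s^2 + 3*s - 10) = (s^2 - 9*s + 8)/(s + 5)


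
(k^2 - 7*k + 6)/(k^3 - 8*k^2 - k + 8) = (k - 6)/(k^2 - 7*k - 8)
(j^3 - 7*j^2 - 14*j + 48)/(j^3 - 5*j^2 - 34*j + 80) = (j + 3)/(j + 5)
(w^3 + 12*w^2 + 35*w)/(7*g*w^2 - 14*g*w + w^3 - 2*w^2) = (w^2 + 12*w + 35)/(7*g*w - 14*g + w^2 - 2*w)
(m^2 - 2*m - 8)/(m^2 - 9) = (m^2 - 2*m - 8)/(m^2 - 9)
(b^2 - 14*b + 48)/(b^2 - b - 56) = (b - 6)/(b + 7)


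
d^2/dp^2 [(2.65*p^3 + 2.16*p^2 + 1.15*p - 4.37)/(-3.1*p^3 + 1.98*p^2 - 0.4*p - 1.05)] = (-74.0466*p^6 - 46.593*p^5 + 665.88*p^4 - 352.19082*p^3 + 146.602848*p^2 - 137.98719*p + 15.77206)/(29.791*p^9 - 57.0834*p^8 + 47.99172*p^7 + 7.777908*p^6 - 32.47692*p^5 + 19.21086*p^4 + 5.32765*p^3 - 6.04485*p^2 + 1.323*p + 1.157625)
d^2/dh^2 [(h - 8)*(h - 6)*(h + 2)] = 6*h - 24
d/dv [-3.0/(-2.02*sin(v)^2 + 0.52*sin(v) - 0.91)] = (1.56 - 12.12*sin(v))*cos(v)/(2.02*sin(v)^2 - 0.52*sin(v) + 0.91)^2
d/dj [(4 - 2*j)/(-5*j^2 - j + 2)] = 10*j*(4 - j)/(25*j^4 + 10*j^3 - 19*j^2 - 4*j + 4)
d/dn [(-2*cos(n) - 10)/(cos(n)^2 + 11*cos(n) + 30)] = -2*sin(n)/(cos(n) + 6)^2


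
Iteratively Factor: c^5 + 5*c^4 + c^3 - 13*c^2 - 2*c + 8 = (c - 1)*(c^4 + 6*c^3 + 7*c^2 - 6*c - 8) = (c - 1)*(c + 1)*(c^3 + 5*c^2 + 2*c - 8) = (c - 1)^2*(c + 1)*(c^2 + 6*c + 8) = (c - 1)^2*(c + 1)*(c + 4)*(c + 2)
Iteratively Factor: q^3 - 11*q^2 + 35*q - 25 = (q - 5)*(q^2 - 6*q + 5) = (q - 5)^2*(q - 1)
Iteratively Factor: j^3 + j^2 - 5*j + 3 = (j - 1)*(j^2 + 2*j - 3) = (j - 1)*(j + 3)*(j - 1)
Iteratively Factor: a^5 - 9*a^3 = (a)*(a^4 - 9*a^2) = a^2*(a^3 - 9*a) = a^2*(a - 3)*(a^2 + 3*a) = a^2*(a - 3)*(a + 3)*(a)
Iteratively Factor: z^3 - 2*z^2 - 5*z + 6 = (z + 2)*(z^2 - 4*z + 3) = (z - 1)*(z + 2)*(z - 3)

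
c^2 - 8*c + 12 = (c - 6)*(c - 2)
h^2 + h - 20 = (h - 4)*(h + 5)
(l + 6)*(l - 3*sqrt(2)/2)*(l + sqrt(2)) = l^3 - sqrt(2)*l^2/2 + 6*l^2 - 3*sqrt(2)*l - 3*l - 18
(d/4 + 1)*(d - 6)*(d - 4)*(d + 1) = d^4/4 - 5*d^3/4 - 11*d^2/2 + 20*d + 24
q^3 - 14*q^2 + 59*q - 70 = (q - 7)*(q - 5)*(q - 2)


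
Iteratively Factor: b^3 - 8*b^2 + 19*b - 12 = (b - 4)*(b^2 - 4*b + 3) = (b - 4)*(b - 1)*(b - 3)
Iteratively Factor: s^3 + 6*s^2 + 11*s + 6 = (s + 3)*(s^2 + 3*s + 2) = (s + 1)*(s + 3)*(s + 2)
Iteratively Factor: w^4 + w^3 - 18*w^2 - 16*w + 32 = (w + 4)*(w^3 - 3*w^2 - 6*w + 8) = (w - 4)*(w + 4)*(w^2 + w - 2) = (w - 4)*(w - 1)*(w + 4)*(w + 2)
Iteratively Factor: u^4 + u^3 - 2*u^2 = (u)*(u^3 + u^2 - 2*u) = u*(u - 1)*(u^2 + 2*u) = u*(u - 1)*(u + 2)*(u)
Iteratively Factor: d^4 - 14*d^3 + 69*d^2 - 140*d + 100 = (d - 2)*(d^3 - 12*d^2 + 45*d - 50) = (d - 5)*(d - 2)*(d^2 - 7*d + 10) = (d - 5)*(d - 2)^2*(d - 5)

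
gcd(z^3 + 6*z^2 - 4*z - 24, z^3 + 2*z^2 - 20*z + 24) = z^2 + 4*z - 12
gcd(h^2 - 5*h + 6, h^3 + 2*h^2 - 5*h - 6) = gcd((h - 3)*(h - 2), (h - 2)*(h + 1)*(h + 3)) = h - 2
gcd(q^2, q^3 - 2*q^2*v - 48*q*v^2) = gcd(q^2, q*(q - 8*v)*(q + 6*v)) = q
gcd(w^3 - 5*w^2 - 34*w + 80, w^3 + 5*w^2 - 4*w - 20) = w^2 + 3*w - 10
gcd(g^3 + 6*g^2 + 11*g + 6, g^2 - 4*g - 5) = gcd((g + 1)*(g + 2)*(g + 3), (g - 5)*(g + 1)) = g + 1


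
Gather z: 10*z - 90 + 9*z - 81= 19*z - 171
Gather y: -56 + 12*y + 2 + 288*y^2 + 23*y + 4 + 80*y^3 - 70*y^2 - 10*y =80*y^3 + 218*y^2 + 25*y - 50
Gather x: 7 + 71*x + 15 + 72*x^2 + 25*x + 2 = 72*x^2 + 96*x + 24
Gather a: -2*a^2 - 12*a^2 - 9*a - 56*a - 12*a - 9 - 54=-14*a^2 - 77*a - 63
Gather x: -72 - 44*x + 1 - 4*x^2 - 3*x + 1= -4*x^2 - 47*x - 70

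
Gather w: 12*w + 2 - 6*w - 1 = 6*w + 1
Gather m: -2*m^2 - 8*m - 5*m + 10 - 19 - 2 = -2*m^2 - 13*m - 11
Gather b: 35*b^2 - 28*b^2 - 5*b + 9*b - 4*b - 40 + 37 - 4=7*b^2 - 7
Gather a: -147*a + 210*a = 63*a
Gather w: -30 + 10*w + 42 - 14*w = 12 - 4*w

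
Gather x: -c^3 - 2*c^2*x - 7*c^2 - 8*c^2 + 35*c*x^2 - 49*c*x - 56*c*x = -c^3 - 15*c^2 + 35*c*x^2 + x*(-2*c^2 - 105*c)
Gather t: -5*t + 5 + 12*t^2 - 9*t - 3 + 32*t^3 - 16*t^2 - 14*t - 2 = 32*t^3 - 4*t^2 - 28*t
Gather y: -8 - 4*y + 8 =-4*y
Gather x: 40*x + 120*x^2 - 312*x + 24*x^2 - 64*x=144*x^2 - 336*x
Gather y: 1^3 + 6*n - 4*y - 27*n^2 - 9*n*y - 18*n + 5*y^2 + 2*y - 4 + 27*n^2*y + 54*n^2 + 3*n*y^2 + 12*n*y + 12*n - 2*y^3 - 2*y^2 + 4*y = 27*n^2 - 2*y^3 + y^2*(3*n + 3) + y*(27*n^2 + 3*n + 2) - 3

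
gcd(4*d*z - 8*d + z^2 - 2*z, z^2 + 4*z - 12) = z - 2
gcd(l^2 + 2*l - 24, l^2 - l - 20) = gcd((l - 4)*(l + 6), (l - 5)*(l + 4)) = 1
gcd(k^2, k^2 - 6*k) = k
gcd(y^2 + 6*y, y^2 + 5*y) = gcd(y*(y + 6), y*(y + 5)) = y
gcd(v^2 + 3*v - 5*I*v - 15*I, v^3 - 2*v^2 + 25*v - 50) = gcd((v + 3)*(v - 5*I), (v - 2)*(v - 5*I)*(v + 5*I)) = v - 5*I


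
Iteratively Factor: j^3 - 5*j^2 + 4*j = (j - 4)*(j^2 - j) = (j - 4)*(j - 1)*(j)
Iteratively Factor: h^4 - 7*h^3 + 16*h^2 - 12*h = (h)*(h^3 - 7*h^2 + 16*h - 12) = h*(h - 2)*(h^2 - 5*h + 6) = h*(h - 2)^2*(h - 3)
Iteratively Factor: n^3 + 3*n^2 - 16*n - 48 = (n + 4)*(n^2 - n - 12) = (n + 3)*(n + 4)*(n - 4)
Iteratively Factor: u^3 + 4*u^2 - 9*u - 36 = (u + 3)*(u^2 + u - 12) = (u - 3)*(u + 3)*(u + 4)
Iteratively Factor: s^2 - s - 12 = (s + 3)*(s - 4)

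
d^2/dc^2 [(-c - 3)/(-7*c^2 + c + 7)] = 2*((-21*c - 20)*(-7*c^2 + c + 7) - (c + 3)*(14*c - 1)^2)/(-7*c^2 + c + 7)^3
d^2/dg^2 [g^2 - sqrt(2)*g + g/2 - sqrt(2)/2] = 2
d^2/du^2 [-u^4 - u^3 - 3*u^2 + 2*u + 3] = -12*u^2 - 6*u - 6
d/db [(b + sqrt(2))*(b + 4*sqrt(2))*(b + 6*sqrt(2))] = 3*b^2 + 22*sqrt(2)*b + 68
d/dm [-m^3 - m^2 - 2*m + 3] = -3*m^2 - 2*m - 2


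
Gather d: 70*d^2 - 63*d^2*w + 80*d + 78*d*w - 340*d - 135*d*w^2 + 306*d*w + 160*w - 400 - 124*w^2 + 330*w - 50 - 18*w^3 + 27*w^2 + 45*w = d^2*(70 - 63*w) + d*(-135*w^2 + 384*w - 260) - 18*w^3 - 97*w^2 + 535*w - 450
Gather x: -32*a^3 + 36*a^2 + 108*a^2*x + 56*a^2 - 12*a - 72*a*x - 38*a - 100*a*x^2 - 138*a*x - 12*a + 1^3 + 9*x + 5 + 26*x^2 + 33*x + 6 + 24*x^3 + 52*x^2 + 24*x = -32*a^3 + 92*a^2 - 62*a + 24*x^3 + x^2*(78 - 100*a) + x*(108*a^2 - 210*a + 66) + 12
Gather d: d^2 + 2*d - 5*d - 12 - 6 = d^2 - 3*d - 18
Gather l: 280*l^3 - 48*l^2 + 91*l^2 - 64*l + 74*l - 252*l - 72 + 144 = 280*l^3 + 43*l^2 - 242*l + 72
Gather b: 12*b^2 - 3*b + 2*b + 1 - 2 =12*b^2 - b - 1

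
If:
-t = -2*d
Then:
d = t/2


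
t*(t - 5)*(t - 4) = t^3 - 9*t^2 + 20*t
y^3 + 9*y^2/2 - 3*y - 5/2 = (y - 1)*(y + 1/2)*(y + 5)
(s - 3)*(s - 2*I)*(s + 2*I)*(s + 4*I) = s^4 - 3*s^3 + 4*I*s^3 + 4*s^2 - 12*I*s^2 - 12*s + 16*I*s - 48*I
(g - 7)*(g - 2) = g^2 - 9*g + 14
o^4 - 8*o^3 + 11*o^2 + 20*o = o*(o - 5)*(o - 4)*(o + 1)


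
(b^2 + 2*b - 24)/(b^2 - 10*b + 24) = (b + 6)/(b - 6)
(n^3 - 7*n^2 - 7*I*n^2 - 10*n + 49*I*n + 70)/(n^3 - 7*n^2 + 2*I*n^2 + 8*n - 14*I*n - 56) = (n - 5*I)/(n + 4*I)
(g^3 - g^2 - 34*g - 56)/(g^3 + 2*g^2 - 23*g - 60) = (g^2 - 5*g - 14)/(g^2 - 2*g - 15)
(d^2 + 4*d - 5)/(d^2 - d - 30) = (d - 1)/(d - 6)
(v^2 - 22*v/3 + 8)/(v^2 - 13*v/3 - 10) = (3*v - 4)/(3*v + 5)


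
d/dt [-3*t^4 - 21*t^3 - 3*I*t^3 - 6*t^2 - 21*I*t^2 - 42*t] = -12*t^3 - t^2*(63 + 9*I) - t*(12 + 42*I) - 42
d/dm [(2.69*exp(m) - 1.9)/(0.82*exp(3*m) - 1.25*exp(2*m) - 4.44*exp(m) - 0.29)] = (-4.4116*exp(3*m) + 8.0365*exp(2*m) - 4.75*exp(m) - 9.2161)*exp(m)/(0.6724*exp(6*m) - 2.05*exp(5*m) - 5.7191*exp(4*m) + 10.6244*exp(3*m) + 20.4386*exp(2*m) + 2.5752*exp(m) + 0.0841)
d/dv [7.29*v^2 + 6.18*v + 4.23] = 14.58*v + 6.18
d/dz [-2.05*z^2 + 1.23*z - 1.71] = 1.23 - 4.1*z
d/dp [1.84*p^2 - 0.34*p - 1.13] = 3.68*p - 0.34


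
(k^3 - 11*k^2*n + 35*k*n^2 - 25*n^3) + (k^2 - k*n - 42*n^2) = k^3 - 11*k^2*n + k^2 + 35*k*n^2 - k*n - 25*n^3 - 42*n^2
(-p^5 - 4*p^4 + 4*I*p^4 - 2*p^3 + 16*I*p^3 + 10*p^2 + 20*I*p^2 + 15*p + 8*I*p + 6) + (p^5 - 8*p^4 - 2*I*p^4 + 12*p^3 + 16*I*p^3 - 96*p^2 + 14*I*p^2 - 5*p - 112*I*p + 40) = -12*p^4 + 2*I*p^4 + 10*p^3 + 32*I*p^3 - 86*p^2 + 34*I*p^2 + 10*p - 104*I*p + 46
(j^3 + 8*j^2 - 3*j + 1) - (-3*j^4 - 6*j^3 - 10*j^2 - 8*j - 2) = 3*j^4 + 7*j^3 + 18*j^2 + 5*j + 3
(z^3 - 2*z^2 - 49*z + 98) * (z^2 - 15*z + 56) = z^5 - 17*z^4 + 37*z^3 + 721*z^2 - 4214*z + 5488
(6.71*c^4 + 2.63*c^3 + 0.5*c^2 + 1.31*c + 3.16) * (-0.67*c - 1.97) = -4.4957*c^5 - 14.9808*c^4 - 5.5161*c^3 - 1.8627*c^2 - 4.6979*c - 6.2252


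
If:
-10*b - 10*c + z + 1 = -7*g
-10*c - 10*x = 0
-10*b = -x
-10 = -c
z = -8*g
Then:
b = -1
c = 10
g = -89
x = -10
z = 712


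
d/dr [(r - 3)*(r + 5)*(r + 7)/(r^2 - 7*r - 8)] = (r^4 - 14*r^3 - 86*r^2 + 66*r - 727)/(r^4 - 14*r^3 + 33*r^2 + 112*r + 64)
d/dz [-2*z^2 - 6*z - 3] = -4*z - 6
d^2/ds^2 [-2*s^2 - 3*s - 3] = -4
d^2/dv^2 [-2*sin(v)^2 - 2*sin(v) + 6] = 2*sin(v) - 4*cos(2*v)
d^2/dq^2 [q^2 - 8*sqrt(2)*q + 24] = 2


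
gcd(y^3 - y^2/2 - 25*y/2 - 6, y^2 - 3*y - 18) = y + 3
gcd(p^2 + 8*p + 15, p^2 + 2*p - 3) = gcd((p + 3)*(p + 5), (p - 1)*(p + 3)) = p + 3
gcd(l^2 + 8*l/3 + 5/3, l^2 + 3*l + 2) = l + 1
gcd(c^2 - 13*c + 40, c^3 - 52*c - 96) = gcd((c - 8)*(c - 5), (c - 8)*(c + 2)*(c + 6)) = c - 8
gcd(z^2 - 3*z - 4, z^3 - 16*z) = z - 4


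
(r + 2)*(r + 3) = r^2 + 5*r + 6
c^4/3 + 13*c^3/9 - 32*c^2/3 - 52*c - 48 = (c/3 + 1)*(c - 6)*(c + 4/3)*(c + 6)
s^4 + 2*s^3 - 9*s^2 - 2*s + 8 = (s - 2)*(s - 1)*(s + 1)*(s + 4)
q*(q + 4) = q^2 + 4*q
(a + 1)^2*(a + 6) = a^3 + 8*a^2 + 13*a + 6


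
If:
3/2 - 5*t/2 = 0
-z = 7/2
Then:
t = 3/5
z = -7/2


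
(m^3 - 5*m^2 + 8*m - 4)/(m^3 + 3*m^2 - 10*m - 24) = (m^3 - 5*m^2 + 8*m - 4)/(m^3 + 3*m^2 - 10*m - 24)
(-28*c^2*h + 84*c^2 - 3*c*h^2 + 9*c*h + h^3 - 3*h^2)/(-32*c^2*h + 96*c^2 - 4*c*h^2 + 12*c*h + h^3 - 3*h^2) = (7*c - h)/(8*c - h)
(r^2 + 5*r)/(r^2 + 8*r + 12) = r*(r + 5)/(r^2 + 8*r + 12)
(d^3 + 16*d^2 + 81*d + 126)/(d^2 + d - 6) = (d^2 + 13*d + 42)/(d - 2)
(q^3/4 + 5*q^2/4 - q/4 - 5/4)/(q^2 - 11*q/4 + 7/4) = (q^2 + 6*q + 5)/(4*q - 7)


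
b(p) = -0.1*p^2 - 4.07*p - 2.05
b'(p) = -0.2*p - 4.07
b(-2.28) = 6.71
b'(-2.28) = -3.61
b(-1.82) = 5.03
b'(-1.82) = -3.71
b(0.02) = -2.13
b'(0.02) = -4.07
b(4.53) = -22.54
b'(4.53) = -4.98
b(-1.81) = 4.99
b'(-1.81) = -3.71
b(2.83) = -14.37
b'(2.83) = -4.64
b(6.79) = -34.30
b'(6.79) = -5.43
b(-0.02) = -1.97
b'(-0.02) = -4.07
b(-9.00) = 26.48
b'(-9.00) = -2.27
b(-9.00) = 26.48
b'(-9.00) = -2.27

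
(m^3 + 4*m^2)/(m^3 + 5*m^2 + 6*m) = m*(m + 4)/(m^2 + 5*m + 6)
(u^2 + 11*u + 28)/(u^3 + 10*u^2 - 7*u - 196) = (u + 4)/(u^2 + 3*u - 28)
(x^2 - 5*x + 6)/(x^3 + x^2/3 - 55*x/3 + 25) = 3*(x - 2)/(3*x^2 + 10*x - 25)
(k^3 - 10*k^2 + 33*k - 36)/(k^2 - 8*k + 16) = (k^2 - 6*k + 9)/(k - 4)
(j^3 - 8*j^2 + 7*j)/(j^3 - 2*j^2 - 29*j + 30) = j*(j - 7)/(j^2 - j - 30)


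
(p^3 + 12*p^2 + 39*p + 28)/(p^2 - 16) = (p^2 + 8*p + 7)/(p - 4)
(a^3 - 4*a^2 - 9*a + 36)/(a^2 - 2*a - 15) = (a^2 - 7*a + 12)/(a - 5)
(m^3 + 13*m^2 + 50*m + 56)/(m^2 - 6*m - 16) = (m^2 + 11*m + 28)/(m - 8)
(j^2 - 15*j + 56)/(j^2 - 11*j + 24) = (j - 7)/(j - 3)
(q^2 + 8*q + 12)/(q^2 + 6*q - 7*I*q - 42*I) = (q + 2)/(q - 7*I)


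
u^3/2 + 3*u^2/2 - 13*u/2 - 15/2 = (u/2 + 1/2)*(u - 3)*(u + 5)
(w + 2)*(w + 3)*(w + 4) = w^3 + 9*w^2 + 26*w + 24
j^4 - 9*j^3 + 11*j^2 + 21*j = j*(j - 7)*(j - 3)*(j + 1)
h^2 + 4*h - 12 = (h - 2)*(h + 6)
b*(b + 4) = b^2 + 4*b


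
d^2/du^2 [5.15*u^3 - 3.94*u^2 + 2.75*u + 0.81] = 30.9*u - 7.88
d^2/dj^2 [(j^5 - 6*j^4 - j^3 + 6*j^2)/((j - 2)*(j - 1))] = 6*(j^4 - 7*j^3 + 18*j^2 - 20*j - 8)/(j^3 - 6*j^2 + 12*j - 8)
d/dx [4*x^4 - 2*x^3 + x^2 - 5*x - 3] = 16*x^3 - 6*x^2 + 2*x - 5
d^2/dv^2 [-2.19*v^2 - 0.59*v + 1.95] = -4.38000000000000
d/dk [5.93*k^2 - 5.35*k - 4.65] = 11.86*k - 5.35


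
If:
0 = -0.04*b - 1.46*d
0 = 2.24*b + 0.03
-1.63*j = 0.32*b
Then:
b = -0.01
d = 0.00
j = 0.00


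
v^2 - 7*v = v*(v - 7)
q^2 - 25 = (q - 5)*(q + 5)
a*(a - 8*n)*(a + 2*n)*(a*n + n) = a^4*n - 6*a^3*n^2 + a^3*n - 16*a^2*n^3 - 6*a^2*n^2 - 16*a*n^3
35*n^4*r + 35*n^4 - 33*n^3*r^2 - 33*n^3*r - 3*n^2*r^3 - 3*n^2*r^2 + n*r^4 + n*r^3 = (-7*n + r)*(-n + r)*(5*n + r)*(n*r + n)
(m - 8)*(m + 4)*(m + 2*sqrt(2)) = m^3 - 4*m^2 + 2*sqrt(2)*m^2 - 32*m - 8*sqrt(2)*m - 64*sqrt(2)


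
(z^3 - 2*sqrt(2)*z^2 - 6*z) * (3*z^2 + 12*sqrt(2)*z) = 3*z^5 + 6*sqrt(2)*z^4 - 66*z^3 - 72*sqrt(2)*z^2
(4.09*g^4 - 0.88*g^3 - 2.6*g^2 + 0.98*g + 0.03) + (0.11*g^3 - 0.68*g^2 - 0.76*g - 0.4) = 4.09*g^4 - 0.77*g^3 - 3.28*g^2 + 0.22*g - 0.37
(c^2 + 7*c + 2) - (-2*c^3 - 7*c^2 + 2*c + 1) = 2*c^3 + 8*c^2 + 5*c + 1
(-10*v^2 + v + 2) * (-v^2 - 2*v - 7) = 10*v^4 + 19*v^3 + 66*v^2 - 11*v - 14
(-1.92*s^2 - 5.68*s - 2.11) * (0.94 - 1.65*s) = 3.168*s^3 + 7.5672*s^2 - 1.8577*s - 1.9834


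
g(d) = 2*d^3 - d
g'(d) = 6*d^2 - 1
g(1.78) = 9.50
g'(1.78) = 18.01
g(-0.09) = 0.09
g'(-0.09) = -0.95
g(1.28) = 2.91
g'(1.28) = 8.83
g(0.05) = -0.05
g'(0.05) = -0.98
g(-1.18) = -2.11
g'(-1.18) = 7.35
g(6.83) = 630.39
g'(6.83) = 278.89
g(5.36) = 302.62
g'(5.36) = 171.38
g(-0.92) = -0.64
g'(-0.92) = 4.08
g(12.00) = 3444.00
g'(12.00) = 863.00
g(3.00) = 51.00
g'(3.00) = 53.00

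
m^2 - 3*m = m*(m - 3)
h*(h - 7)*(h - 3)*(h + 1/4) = h^4 - 39*h^3/4 + 37*h^2/2 + 21*h/4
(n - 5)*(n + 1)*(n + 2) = n^3 - 2*n^2 - 13*n - 10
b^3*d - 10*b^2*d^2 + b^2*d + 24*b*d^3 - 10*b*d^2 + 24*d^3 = (b - 6*d)*(b - 4*d)*(b*d + d)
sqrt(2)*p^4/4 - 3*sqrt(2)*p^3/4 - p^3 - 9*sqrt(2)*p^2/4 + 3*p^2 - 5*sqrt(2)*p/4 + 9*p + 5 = (p/2 + 1/2)*(p - 5)*(p - 2*sqrt(2))*(sqrt(2)*p/2 + sqrt(2)/2)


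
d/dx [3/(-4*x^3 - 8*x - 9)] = 12*(3*x^2 + 2)/(4*x^3 + 8*x + 9)^2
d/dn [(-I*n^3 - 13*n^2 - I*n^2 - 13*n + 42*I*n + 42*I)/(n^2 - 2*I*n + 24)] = (-I*n^2 + 8*n + 11 - 28*I)/(n^2 + 8*I*n - 16)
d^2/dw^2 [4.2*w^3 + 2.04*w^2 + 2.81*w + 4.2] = 25.2*w + 4.08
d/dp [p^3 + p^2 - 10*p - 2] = 3*p^2 + 2*p - 10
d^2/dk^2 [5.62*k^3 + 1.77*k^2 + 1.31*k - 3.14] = 33.72*k + 3.54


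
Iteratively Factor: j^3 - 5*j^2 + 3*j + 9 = (j + 1)*(j^2 - 6*j + 9) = (j - 3)*(j + 1)*(j - 3)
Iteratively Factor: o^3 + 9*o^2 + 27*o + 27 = (o + 3)*(o^2 + 6*o + 9) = (o + 3)^2*(o + 3)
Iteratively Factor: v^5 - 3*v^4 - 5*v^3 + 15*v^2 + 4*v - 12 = (v - 3)*(v^4 - 5*v^2 + 4) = (v - 3)*(v + 1)*(v^3 - v^2 - 4*v + 4) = (v - 3)*(v - 2)*(v + 1)*(v^2 + v - 2) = (v - 3)*(v - 2)*(v - 1)*(v + 1)*(v + 2)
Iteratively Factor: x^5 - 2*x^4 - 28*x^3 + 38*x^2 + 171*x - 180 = (x - 5)*(x^4 + 3*x^3 - 13*x^2 - 27*x + 36) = (x - 5)*(x + 4)*(x^3 - x^2 - 9*x + 9) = (x - 5)*(x - 1)*(x + 4)*(x^2 - 9) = (x - 5)*(x - 3)*(x - 1)*(x + 4)*(x + 3)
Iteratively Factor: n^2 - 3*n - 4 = (n + 1)*(n - 4)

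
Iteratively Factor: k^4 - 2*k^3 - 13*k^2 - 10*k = (k + 1)*(k^3 - 3*k^2 - 10*k) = (k + 1)*(k + 2)*(k^2 - 5*k) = (k - 5)*(k + 1)*(k + 2)*(k)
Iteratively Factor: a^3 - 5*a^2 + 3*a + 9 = (a + 1)*(a^2 - 6*a + 9) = (a - 3)*(a + 1)*(a - 3)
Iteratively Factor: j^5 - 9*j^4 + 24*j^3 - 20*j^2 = (j - 2)*(j^4 - 7*j^3 + 10*j^2) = j*(j - 2)*(j^3 - 7*j^2 + 10*j) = j^2*(j - 2)*(j^2 - 7*j + 10) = j^2*(j - 5)*(j - 2)*(j - 2)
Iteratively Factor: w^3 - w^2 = (w)*(w^2 - w) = w^2*(w - 1)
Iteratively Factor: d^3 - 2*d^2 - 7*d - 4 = (d + 1)*(d^2 - 3*d - 4) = (d - 4)*(d + 1)*(d + 1)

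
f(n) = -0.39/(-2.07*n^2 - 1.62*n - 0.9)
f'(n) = -0.39*(4.14*n + 1.62)/(-2.07*n^2 - 1.62*n - 0.9)^2 = (-1.6146*n - 0.6318)/(2.07*n^2 + 1.62*n + 0.9)^2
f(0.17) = 0.32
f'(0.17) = -0.59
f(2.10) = 0.03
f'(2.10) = -0.02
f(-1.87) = 0.08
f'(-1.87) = 0.09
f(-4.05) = 0.01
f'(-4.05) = 0.01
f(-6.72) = 0.00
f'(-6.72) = 0.00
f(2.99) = 0.02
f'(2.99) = -0.01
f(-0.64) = 0.55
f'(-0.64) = 0.79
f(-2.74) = 0.03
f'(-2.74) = 0.03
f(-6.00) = 0.01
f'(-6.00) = 0.00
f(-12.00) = 0.00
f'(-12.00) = 0.00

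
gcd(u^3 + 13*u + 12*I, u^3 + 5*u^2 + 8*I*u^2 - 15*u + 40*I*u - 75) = u + 3*I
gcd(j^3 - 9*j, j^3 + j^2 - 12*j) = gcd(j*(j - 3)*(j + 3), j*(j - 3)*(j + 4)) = j^2 - 3*j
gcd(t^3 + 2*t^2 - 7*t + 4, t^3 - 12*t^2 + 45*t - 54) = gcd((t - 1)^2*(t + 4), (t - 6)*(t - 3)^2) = 1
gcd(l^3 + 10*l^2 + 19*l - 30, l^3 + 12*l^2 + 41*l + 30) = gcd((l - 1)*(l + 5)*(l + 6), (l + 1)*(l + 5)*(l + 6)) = l^2 + 11*l + 30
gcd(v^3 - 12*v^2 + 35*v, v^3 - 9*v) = v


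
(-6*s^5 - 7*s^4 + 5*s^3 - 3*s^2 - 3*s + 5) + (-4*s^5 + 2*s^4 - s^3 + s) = -10*s^5 - 5*s^4 + 4*s^3 - 3*s^2 - 2*s + 5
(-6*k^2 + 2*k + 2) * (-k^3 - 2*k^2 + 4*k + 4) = 6*k^5 + 10*k^4 - 30*k^3 - 20*k^2 + 16*k + 8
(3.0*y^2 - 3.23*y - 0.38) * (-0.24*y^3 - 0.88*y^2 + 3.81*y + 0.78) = -0.72*y^5 - 1.8648*y^4 + 14.3636*y^3 - 9.6319*y^2 - 3.9672*y - 0.2964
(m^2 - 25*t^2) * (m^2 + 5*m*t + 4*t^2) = m^4 + 5*m^3*t - 21*m^2*t^2 - 125*m*t^3 - 100*t^4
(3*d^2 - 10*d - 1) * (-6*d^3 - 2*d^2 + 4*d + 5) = -18*d^5 + 54*d^4 + 38*d^3 - 23*d^2 - 54*d - 5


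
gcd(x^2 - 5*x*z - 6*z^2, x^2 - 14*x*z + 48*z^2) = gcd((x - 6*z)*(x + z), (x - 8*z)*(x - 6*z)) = x - 6*z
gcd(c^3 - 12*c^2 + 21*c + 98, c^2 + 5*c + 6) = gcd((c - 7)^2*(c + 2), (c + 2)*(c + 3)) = c + 2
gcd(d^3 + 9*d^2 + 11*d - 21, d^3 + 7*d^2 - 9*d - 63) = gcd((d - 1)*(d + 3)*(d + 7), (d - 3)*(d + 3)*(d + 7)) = d^2 + 10*d + 21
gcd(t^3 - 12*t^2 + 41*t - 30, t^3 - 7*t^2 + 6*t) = t^2 - 7*t + 6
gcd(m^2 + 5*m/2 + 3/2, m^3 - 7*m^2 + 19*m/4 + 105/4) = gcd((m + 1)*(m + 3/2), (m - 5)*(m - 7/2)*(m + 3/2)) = m + 3/2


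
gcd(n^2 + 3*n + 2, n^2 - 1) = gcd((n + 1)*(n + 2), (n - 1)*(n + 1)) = n + 1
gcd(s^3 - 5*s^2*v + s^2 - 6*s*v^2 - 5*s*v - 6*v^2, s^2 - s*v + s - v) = s + 1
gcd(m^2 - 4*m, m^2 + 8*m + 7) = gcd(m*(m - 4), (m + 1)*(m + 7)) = 1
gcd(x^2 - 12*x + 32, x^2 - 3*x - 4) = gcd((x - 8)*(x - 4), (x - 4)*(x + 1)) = x - 4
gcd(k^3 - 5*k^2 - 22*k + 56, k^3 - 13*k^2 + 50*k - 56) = k^2 - 9*k + 14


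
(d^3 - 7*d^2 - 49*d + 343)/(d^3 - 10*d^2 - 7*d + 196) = (d + 7)/(d + 4)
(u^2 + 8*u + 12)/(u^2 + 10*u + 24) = (u + 2)/(u + 4)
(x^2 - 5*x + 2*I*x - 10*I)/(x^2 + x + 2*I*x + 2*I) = (x - 5)/(x + 1)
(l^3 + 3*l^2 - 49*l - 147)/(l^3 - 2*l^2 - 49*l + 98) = (l + 3)/(l - 2)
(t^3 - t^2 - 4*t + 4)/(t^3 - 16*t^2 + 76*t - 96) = (t^2 + t - 2)/(t^2 - 14*t + 48)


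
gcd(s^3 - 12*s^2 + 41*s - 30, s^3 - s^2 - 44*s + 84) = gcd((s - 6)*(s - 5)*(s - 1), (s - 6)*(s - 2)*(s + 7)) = s - 6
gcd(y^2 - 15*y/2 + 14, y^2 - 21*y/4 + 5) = y - 4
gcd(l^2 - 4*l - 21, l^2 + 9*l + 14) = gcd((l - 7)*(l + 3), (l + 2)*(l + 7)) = 1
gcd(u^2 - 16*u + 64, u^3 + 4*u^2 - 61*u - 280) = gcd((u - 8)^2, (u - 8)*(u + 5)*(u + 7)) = u - 8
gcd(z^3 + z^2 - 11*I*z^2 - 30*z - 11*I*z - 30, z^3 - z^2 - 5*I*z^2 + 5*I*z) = z - 5*I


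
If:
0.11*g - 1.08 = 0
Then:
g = 9.82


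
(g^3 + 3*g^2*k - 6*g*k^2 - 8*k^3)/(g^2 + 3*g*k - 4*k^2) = (g^2 - g*k - 2*k^2)/(g - k)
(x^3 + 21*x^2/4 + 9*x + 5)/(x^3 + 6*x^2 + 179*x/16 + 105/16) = 4*(x^2 + 4*x + 4)/(4*x^2 + 19*x + 21)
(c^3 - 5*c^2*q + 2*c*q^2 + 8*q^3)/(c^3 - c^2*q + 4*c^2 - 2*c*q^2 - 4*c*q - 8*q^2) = (c - 4*q)/(c + 4)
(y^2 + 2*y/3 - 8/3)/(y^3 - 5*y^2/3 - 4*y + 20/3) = (3*y - 4)/(3*y^2 - 11*y + 10)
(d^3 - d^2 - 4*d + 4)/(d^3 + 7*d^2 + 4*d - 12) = (d - 2)/(d + 6)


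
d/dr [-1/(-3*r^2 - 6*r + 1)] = 6*(-r - 1)/(3*r^2 + 6*r - 1)^2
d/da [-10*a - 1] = -10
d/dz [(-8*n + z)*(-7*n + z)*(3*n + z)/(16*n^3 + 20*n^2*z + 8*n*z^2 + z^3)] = 2*n*(-796*n^3 - 370*n^2*z - 11*n*z^2 + 10*z^3)/(128*n^5 + 256*n^4*z + 200*n^3*z^2 + 76*n^2*z^3 + 14*n*z^4 + z^5)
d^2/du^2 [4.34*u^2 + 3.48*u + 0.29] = 8.68000000000000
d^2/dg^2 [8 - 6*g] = 0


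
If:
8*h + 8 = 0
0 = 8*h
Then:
No Solution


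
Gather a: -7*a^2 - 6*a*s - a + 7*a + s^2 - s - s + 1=-7*a^2 + a*(6 - 6*s) + s^2 - 2*s + 1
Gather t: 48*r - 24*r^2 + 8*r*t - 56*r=-24*r^2 + 8*r*t - 8*r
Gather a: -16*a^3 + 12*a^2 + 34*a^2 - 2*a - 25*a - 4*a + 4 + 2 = -16*a^3 + 46*a^2 - 31*a + 6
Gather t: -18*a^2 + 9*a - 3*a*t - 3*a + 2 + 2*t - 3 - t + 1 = -18*a^2 + 6*a + t*(1 - 3*a)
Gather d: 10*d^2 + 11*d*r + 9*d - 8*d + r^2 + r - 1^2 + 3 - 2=10*d^2 + d*(11*r + 1) + r^2 + r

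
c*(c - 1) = c^2 - c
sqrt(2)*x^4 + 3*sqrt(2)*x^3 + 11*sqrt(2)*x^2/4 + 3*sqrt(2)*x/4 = x*(x + 1/2)*(x + 3/2)*(sqrt(2)*x + sqrt(2))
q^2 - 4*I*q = q*(q - 4*I)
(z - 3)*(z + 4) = z^2 + z - 12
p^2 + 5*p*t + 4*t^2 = (p + t)*(p + 4*t)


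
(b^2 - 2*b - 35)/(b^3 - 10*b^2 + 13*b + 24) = (b^2 - 2*b - 35)/(b^3 - 10*b^2 + 13*b + 24)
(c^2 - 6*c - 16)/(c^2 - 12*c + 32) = (c + 2)/(c - 4)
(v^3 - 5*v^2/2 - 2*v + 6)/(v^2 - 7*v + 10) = (v^2 - v/2 - 3)/(v - 5)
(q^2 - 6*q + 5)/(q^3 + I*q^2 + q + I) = (q^2 - 6*q + 5)/(q^3 + I*q^2 + q + I)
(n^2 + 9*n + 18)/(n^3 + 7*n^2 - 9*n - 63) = (n + 6)/(n^2 + 4*n - 21)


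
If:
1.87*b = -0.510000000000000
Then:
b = -0.27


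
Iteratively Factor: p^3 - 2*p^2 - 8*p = (p - 4)*(p^2 + 2*p) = p*(p - 4)*(p + 2)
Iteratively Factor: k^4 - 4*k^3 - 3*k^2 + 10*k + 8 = (k + 1)*(k^3 - 5*k^2 + 2*k + 8) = (k - 4)*(k + 1)*(k^2 - k - 2) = (k - 4)*(k - 2)*(k + 1)*(k + 1)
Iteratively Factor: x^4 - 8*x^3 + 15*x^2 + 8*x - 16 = (x - 4)*(x^3 - 4*x^2 - x + 4) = (x - 4)^2*(x^2 - 1) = (x - 4)^2*(x + 1)*(x - 1)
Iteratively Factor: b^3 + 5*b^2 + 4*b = (b + 1)*(b^2 + 4*b) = b*(b + 1)*(b + 4)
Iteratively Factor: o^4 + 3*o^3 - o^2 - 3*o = (o + 1)*(o^3 + 2*o^2 - 3*o) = (o + 1)*(o + 3)*(o^2 - o) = o*(o + 1)*(o + 3)*(o - 1)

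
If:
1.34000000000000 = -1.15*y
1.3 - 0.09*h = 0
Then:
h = 14.44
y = -1.17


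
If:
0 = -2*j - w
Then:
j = -w/2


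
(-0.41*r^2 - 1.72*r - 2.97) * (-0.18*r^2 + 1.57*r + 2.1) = 0.0738*r^4 - 0.3341*r^3 - 3.0268*r^2 - 8.2749*r - 6.237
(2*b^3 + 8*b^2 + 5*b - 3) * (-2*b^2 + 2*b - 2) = -4*b^5 - 12*b^4 + 2*b^3 - 16*b + 6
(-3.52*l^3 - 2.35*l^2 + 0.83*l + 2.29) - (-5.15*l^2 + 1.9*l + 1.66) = -3.52*l^3 + 2.8*l^2 - 1.07*l + 0.63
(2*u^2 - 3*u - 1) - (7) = 2*u^2 - 3*u - 8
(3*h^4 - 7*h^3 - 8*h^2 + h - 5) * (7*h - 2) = 21*h^5 - 55*h^4 - 42*h^3 + 23*h^2 - 37*h + 10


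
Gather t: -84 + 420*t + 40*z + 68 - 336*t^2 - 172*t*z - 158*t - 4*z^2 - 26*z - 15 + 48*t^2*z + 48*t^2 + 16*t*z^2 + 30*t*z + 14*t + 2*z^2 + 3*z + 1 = t^2*(48*z - 288) + t*(16*z^2 - 142*z + 276) - 2*z^2 + 17*z - 30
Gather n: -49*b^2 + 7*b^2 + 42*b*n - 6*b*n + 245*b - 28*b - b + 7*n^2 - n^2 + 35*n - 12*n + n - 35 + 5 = -42*b^2 + 216*b + 6*n^2 + n*(36*b + 24) - 30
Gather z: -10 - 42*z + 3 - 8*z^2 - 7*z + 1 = -8*z^2 - 49*z - 6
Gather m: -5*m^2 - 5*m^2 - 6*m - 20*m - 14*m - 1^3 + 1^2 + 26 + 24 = -10*m^2 - 40*m + 50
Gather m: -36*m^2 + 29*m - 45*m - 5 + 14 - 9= -36*m^2 - 16*m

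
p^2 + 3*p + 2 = (p + 1)*(p + 2)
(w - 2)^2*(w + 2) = w^3 - 2*w^2 - 4*w + 8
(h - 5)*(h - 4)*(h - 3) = h^3 - 12*h^2 + 47*h - 60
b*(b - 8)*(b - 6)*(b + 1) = b^4 - 13*b^3 + 34*b^2 + 48*b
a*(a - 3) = a^2 - 3*a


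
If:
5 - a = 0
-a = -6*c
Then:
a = 5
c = 5/6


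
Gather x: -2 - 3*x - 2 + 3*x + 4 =0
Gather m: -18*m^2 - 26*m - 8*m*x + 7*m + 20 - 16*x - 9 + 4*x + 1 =-18*m^2 + m*(-8*x - 19) - 12*x + 12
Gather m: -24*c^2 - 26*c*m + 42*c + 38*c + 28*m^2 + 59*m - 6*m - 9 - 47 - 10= -24*c^2 + 80*c + 28*m^2 + m*(53 - 26*c) - 66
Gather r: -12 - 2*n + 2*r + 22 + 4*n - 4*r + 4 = 2*n - 2*r + 14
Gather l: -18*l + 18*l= 0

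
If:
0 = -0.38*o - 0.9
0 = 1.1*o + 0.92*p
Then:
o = -2.37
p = 2.83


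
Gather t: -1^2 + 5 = 4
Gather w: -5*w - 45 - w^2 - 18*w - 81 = -w^2 - 23*w - 126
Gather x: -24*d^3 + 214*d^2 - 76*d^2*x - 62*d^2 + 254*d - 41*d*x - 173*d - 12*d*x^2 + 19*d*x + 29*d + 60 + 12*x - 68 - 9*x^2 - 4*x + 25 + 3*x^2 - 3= -24*d^3 + 152*d^2 + 110*d + x^2*(-12*d - 6) + x*(-76*d^2 - 22*d + 8) + 14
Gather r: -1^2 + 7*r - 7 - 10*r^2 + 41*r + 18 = -10*r^2 + 48*r + 10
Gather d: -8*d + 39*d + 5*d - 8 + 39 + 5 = 36*d + 36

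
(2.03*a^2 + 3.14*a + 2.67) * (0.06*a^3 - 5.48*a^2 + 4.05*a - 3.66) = 0.1218*a^5 - 10.936*a^4 - 8.8255*a^3 - 9.3444*a^2 - 0.678900000000002*a - 9.7722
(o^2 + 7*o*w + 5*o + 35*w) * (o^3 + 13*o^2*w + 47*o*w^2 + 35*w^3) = o^5 + 20*o^4*w + 5*o^4 + 138*o^3*w^2 + 100*o^3*w + 364*o^2*w^3 + 690*o^2*w^2 + 245*o*w^4 + 1820*o*w^3 + 1225*w^4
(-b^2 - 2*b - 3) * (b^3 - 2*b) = -b^5 - 2*b^4 - b^3 + 4*b^2 + 6*b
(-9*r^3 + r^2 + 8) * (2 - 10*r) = 90*r^4 - 28*r^3 + 2*r^2 - 80*r + 16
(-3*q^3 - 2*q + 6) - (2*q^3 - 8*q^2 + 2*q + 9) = -5*q^3 + 8*q^2 - 4*q - 3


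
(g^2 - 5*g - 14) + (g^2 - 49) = 2*g^2 - 5*g - 63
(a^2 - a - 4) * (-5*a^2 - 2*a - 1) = -5*a^4 + 3*a^3 + 21*a^2 + 9*a + 4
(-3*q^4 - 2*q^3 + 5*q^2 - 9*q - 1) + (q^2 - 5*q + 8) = -3*q^4 - 2*q^3 + 6*q^2 - 14*q + 7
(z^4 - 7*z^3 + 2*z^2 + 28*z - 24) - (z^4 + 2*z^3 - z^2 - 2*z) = -9*z^3 + 3*z^2 + 30*z - 24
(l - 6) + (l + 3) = 2*l - 3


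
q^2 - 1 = (q - 1)*(q + 1)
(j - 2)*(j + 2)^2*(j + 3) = j^4 + 5*j^3 + 2*j^2 - 20*j - 24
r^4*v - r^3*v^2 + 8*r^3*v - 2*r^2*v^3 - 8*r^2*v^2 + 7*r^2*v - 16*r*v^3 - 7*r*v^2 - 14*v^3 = (r + 7)*(r - 2*v)*(r + v)*(r*v + v)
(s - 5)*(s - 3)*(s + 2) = s^3 - 6*s^2 - s + 30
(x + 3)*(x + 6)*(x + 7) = x^3 + 16*x^2 + 81*x + 126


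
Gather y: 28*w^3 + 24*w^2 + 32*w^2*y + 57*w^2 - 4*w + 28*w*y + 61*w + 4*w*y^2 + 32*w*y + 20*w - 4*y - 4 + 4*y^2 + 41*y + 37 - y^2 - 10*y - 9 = 28*w^3 + 81*w^2 + 77*w + y^2*(4*w + 3) + y*(32*w^2 + 60*w + 27) + 24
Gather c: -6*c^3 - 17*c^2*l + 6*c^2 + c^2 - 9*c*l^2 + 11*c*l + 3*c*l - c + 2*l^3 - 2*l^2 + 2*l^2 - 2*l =-6*c^3 + c^2*(7 - 17*l) + c*(-9*l^2 + 14*l - 1) + 2*l^3 - 2*l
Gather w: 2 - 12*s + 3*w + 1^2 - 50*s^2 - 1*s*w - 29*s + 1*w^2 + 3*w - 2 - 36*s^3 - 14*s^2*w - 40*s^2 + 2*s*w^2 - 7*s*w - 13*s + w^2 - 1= -36*s^3 - 90*s^2 - 54*s + w^2*(2*s + 2) + w*(-14*s^2 - 8*s + 6)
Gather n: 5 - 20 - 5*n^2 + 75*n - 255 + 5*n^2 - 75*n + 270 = 0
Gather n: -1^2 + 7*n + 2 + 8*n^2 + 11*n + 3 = 8*n^2 + 18*n + 4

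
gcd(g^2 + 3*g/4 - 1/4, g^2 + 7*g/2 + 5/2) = g + 1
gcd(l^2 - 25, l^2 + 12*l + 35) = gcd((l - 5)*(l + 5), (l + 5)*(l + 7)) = l + 5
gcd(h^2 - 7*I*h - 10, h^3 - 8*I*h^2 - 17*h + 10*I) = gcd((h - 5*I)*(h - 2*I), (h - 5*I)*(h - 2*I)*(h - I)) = h^2 - 7*I*h - 10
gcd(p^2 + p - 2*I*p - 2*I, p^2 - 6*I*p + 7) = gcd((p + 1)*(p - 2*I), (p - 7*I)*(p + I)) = 1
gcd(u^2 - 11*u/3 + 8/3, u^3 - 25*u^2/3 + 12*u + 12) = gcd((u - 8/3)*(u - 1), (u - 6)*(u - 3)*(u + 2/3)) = 1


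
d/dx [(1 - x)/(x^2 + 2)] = (-x^2 + 2*x*(x - 1) - 2)/(x^2 + 2)^2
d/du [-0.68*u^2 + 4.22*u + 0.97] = 4.22 - 1.36*u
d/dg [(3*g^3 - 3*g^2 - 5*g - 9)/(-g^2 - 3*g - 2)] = (-3*g^4 - 18*g^3 - 14*g^2 - 6*g - 17)/(g^4 + 6*g^3 + 13*g^2 + 12*g + 4)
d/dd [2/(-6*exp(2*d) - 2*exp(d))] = (6*exp(d) + 1)*exp(-d)/(3*exp(d) + 1)^2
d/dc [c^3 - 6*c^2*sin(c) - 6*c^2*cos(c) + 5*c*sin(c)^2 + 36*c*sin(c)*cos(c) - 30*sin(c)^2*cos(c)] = -6*sqrt(2)*c^2*cos(c + pi/4) + 3*c^2 + 5*c*sin(2*c) - 12*sqrt(2)*c*sin(c + pi/4) + 36*c*cos(2*c) + 15*sin(c)/2 + 18*sin(2*c) - 45*sin(3*c)/2 - 5*cos(2*c)/2 + 5/2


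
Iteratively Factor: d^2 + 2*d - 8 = (d - 2)*(d + 4)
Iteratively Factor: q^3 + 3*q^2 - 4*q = (q - 1)*(q^2 + 4*q) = (q - 1)*(q + 4)*(q)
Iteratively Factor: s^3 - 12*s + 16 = (s - 2)*(s^2 + 2*s - 8) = (s - 2)^2*(s + 4)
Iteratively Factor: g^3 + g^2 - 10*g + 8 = (g + 4)*(g^2 - 3*g + 2) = (g - 1)*(g + 4)*(g - 2)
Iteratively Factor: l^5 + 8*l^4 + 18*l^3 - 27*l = (l + 3)*(l^4 + 5*l^3 + 3*l^2 - 9*l) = (l + 3)^2*(l^3 + 2*l^2 - 3*l) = l*(l + 3)^2*(l^2 + 2*l - 3) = l*(l + 3)^3*(l - 1)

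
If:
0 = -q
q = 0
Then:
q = 0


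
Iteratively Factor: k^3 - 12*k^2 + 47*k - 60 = (k - 3)*(k^2 - 9*k + 20) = (k - 5)*(k - 3)*(k - 4)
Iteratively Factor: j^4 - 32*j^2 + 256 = (j - 4)*(j^3 + 4*j^2 - 16*j - 64) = (j - 4)*(j + 4)*(j^2 - 16) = (j - 4)*(j + 4)^2*(j - 4)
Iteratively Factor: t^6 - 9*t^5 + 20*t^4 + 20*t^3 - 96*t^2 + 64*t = (t - 4)*(t^5 - 5*t^4 + 20*t^2 - 16*t) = t*(t - 4)*(t^4 - 5*t^3 + 20*t - 16) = t*(t - 4)*(t + 2)*(t^3 - 7*t^2 + 14*t - 8) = t*(t - 4)*(t - 2)*(t + 2)*(t^2 - 5*t + 4) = t*(t - 4)*(t - 2)*(t - 1)*(t + 2)*(t - 4)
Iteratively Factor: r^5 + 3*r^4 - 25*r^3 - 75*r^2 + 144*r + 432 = (r + 3)*(r^4 - 25*r^2 + 144) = (r + 3)^2*(r^3 - 3*r^2 - 16*r + 48) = (r - 4)*(r + 3)^2*(r^2 + r - 12) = (r - 4)*(r + 3)^2*(r + 4)*(r - 3)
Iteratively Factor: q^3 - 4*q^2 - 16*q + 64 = (q - 4)*(q^2 - 16) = (q - 4)*(q + 4)*(q - 4)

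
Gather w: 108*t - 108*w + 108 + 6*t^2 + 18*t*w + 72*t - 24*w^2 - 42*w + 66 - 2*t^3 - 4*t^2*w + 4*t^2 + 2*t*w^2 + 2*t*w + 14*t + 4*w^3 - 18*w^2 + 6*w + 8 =-2*t^3 + 10*t^2 + 194*t + 4*w^3 + w^2*(2*t - 42) + w*(-4*t^2 + 20*t - 144) + 182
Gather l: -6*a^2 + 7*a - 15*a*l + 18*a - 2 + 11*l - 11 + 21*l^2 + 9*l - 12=-6*a^2 + 25*a + 21*l^2 + l*(20 - 15*a) - 25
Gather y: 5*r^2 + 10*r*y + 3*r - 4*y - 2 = 5*r^2 + 3*r + y*(10*r - 4) - 2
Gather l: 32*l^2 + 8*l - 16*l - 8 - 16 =32*l^2 - 8*l - 24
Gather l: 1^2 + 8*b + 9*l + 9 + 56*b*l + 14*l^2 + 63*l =8*b + 14*l^2 + l*(56*b + 72) + 10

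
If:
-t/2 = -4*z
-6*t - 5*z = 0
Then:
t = 0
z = 0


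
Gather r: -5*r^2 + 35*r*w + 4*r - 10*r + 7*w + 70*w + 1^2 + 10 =-5*r^2 + r*(35*w - 6) + 77*w + 11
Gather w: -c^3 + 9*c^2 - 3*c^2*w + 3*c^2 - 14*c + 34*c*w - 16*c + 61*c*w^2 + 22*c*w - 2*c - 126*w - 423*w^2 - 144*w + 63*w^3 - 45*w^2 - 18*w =-c^3 + 12*c^2 - 32*c + 63*w^3 + w^2*(61*c - 468) + w*(-3*c^2 + 56*c - 288)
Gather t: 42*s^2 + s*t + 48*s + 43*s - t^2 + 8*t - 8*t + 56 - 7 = 42*s^2 + s*t + 91*s - t^2 + 49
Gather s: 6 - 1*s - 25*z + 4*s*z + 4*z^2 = s*(4*z - 1) + 4*z^2 - 25*z + 6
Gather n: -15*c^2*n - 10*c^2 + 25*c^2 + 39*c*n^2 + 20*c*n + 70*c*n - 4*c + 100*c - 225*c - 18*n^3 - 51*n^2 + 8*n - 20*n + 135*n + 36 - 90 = 15*c^2 - 129*c - 18*n^3 + n^2*(39*c - 51) + n*(-15*c^2 + 90*c + 123) - 54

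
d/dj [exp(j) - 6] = exp(j)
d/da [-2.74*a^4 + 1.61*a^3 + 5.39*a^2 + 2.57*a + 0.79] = -10.96*a^3 + 4.83*a^2 + 10.78*a + 2.57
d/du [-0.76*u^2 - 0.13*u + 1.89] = -1.52*u - 0.13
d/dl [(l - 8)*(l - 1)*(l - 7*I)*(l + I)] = 4*l^3 + l^2*(-27 - 18*I) + l*(30 + 108*I) - 63 - 48*I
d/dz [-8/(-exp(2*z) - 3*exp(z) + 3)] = (-16*exp(z) - 24)*exp(z)/(exp(2*z) + 3*exp(z) - 3)^2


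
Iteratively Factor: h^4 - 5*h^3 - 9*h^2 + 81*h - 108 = (h - 3)*(h^3 - 2*h^2 - 15*h + 36) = (h - 3)^2*(h^2 + h - 12) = (h - 3)^2*(h + 4)*(h - 3)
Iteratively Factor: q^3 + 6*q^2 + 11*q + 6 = (q + 2)*(q^2 + 4*q + 3) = (q + 1)*(q + 2)*(q + 3)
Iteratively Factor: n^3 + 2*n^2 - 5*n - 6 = (n + 3)*(n^2 - n - 2) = (n + 1)*(n + 3)*(n - 2)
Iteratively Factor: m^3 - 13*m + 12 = (m - 3)*(m^2 + 3*m - 4) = (m - 3)*(m + 4)*(m - 1)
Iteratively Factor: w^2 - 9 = (w + 3)*(w - 3)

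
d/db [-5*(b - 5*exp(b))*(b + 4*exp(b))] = 5*b*exp(b) - 10*b + 200*exp(2*b) + 5*exp(b)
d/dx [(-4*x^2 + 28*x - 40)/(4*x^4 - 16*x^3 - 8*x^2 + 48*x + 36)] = (2*x^3 - 21*x^2 + 60*x - 61)/(x^6 - 6*x^5 + 3*x^4 + 28*x^3 - 9*x^2 - 54*x - 27)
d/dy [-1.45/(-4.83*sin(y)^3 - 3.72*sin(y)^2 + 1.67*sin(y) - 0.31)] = (-21.0105*sin(y)^2 - 10.788*sin(y) + 2.4215)*cos(y)/(4.83*sin(y)^3 + 3.72*sin(y)^2 - 1.67*sin(y) + 0.31)^2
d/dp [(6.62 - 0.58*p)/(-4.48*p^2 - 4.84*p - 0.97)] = (-2.5984*p^2 + 59.3152*p + 32.6034)/(20.0704*p^4 + 43.3664*p^3 + 32.1168*p^2 + 9.3896*p + 0.9409)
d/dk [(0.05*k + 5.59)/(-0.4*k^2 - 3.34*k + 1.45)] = (0.02*k^2 + 4.472*k + 18.7431)/(0.16*k^4 + 2.672*k^3 + 9.9956*k^2 - 9.686*k + 2.1025)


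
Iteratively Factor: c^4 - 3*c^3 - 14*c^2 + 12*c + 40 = (c - 2)*(c^3 - c^2 - 16*c - 20) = (c - 2)*(c + 2)*(c^2 - 3*c - 10) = (c - 5)*(c - 2)*(c + 2)*(c + 2)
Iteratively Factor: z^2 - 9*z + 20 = (z - 4)*(z - 5)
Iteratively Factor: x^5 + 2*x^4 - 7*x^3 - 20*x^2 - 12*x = (x + 2)*(x^4 - 7*x^2 - 6*x) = (x - 3)*(x + 2)*(x^3 + 3*x^2 + 2*x) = (x - 3)*(x + 2)^2*(x^2 + x) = (x - 3)*(x + 1)*(x + 2)^2*(x)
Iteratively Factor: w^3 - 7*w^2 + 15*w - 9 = (w - 3)*(w^2 - 4*w + 3) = (w - 3)*(w - 1)*(w - 3)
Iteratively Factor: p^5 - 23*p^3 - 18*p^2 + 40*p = (p - 1)*(p^4 + p^3 - 22*p^2 - 40*p) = (p - 1)*(p + 2)*(p^3 - p^2 - 20*p) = p*(p - 1)*(p + 2)*(p^2 - p - 20) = p*(p - 1)*(p + 2)*(p + 4)*(p - 5)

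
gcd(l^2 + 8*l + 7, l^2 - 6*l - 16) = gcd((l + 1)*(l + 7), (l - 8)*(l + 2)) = 1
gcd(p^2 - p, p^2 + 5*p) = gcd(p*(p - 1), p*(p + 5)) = p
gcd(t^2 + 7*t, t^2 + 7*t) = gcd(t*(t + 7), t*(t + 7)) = t^2 + 7*t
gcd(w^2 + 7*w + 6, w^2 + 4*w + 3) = w + 1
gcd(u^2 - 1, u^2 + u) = u + 1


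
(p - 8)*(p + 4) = p^2 - 4*p - 32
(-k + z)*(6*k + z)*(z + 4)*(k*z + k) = -6*k^3*z^2 - 30*k^3*z - 24*k^3 + 5*k^2*z^3 + 25*k^2*z^2 + 20*k^2*z + k*z^4 + 5*k*z^3 + 4*k*z^2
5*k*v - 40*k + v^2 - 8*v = (5*k + v)*(v - 8)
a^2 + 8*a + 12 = (a + 2)*(a + 6)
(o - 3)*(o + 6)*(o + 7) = o^3 + 10*o^2 + 3*o - 126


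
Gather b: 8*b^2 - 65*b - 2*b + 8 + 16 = 8*b^2 - 67*b + 24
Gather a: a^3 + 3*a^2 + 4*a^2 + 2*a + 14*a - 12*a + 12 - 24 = a^3 + 7*a^2 + 4*a - 12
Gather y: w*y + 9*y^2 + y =9*y^2 + y*(w + 1)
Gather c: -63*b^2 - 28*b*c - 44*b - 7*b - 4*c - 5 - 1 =-63*b^2 - 51*b + c*(-28*b - 4) - 6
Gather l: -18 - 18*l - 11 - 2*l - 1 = -20*l - 30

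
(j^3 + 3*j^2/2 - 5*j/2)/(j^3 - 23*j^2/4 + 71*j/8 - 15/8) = 4*j*(2*j^2 + 3*j - 5)/(8*j^3 - 46*j^2 + 71*j - 15)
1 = 1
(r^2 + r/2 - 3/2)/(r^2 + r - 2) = (r + 3/2)/(r + 2)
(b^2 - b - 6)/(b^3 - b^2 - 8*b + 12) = (b^2 - b - 6)/(b^3 - b^2 - 8*b + 12)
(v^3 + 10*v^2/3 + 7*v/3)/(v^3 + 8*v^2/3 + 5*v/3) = (3*v + 7)/(3*v + 5)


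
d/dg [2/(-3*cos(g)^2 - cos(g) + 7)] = -2*(6*cos(g) + 1)*sin(g)/(3*cos(g)^2 + cos(g) - 7)^2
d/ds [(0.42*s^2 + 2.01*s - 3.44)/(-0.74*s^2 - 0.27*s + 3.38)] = (1.374*s^2 - 2.252*s + 5.865)/(0.5476*s^4 + 0.3996*s^3 - 4.9295*s^2 - 1.8252*s + 11.4244)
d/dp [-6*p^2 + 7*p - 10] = 7 - 12*p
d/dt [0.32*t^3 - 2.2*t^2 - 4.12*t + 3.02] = 0.96*t^2 - 4.4*t - 4.12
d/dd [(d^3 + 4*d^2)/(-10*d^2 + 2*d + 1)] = d*(-10*d^3 + 4*d^2 + 11*d + 8)/(100*d^4 - 40*d^3 - 16*d^2 + 4*d + 1)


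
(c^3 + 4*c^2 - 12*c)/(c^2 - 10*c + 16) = c*(c + 6)/(c - 8)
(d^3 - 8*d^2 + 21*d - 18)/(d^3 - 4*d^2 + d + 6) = (d - 3)/(d + 1)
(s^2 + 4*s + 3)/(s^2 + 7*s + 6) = (s + 3)/(s + 6)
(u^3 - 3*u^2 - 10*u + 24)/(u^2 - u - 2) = (u^2 - u - 12)/(u + 1)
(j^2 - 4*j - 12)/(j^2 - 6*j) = (j + 2)/j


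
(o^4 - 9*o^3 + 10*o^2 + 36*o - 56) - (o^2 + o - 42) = o^4 - 9*o^3 + 9*o^2 + 35*o - 14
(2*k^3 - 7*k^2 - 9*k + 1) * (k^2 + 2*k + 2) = 2*k^5 - 3*k^4 - 19*k^3 - 31*k^2 - 16*k + 2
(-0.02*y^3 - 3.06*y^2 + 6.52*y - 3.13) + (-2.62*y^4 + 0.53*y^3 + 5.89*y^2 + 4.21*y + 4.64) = -2.62*y^4 + 0.51*y^3 + 2.83*y^2 + 10.73*y + 1.51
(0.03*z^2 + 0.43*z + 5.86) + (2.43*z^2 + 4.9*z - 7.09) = 2.46*z^2 + 5.33*z - 1.23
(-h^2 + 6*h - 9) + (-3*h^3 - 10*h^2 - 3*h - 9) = -3*h^3 - 11*h^2 + 3*h - 18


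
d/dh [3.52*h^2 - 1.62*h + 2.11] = 7.04*h - 1.62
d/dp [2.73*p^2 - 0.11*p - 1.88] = 5.46*p - 0.11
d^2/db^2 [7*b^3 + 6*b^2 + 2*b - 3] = 42*b + 12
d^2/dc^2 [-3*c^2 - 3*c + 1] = -6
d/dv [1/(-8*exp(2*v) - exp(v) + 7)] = (16*exp(v) + 1)*exp(v)/(8*exp(2*v) + exp(v) - 7)^2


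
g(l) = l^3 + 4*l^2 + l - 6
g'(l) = 3*l^2 + 8*l + 1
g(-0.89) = -4.43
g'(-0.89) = -3.74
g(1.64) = 10.81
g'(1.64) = 22.19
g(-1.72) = -0.97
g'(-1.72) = -3.88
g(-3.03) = -0.12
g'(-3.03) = 4.30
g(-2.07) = 0.20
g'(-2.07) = -2.71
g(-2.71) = 0.76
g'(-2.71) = 1.35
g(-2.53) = 0.88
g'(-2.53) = -0.04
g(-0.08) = -6.05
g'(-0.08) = 0.38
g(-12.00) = -1170.00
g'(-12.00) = 337.00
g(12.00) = 2310.00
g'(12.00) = 529.00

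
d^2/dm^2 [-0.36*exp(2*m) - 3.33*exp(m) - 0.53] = (-1.44*exp(m) - 3.33)*exp(m)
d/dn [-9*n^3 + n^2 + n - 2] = -27*n^2 + 2*n + 1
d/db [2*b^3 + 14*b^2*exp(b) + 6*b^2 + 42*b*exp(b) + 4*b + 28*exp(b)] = 14*b^2*exp(b) + 6*b^2 + 70*b*exp(b) + 12*b + 70*exp(b) + 4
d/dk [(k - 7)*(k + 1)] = 2*k - 6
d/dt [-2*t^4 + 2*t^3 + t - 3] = -8*t^3 + 6*t^2 + 1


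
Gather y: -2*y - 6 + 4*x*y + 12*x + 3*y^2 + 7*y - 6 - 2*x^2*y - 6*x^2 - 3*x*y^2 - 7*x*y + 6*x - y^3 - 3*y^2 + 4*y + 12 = -6*x^2 - 3*x*y^2 + 18*x - y^3 + y*(-2*x^2 - 3*x + 9)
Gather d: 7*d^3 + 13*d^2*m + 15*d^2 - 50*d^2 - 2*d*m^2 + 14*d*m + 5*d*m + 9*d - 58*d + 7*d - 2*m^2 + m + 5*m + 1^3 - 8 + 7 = 7*d^3 + d^2*(13*m - 35) + d*(-2*m^2 + 19*m - 42) - 2*m^2 + 6*m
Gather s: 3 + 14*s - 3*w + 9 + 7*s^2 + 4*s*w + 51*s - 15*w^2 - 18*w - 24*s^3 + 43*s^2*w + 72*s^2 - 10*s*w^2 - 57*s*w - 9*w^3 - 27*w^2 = -24*s^3 + s^2*(43*w + 79) + s*(-10*w^2 - 53*w + 65) - 9*w^3 - 42*w^2 - 21*w + 12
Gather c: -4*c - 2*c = -6*c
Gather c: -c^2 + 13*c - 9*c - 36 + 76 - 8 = -c^2 + 4*c + 32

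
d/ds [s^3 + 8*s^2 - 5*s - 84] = 3*s^2 + 16*s - 5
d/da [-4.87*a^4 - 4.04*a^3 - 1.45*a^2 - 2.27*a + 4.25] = -19.48*a^3 - 12.12*a^2 - 2.9*a - 2.27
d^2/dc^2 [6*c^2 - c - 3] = 12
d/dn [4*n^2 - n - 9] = 8*n - 1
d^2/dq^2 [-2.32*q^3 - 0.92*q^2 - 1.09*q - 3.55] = -13.92*q - 1.84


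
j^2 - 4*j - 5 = (j - 5)*(j + 1)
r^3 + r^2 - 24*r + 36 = (r - 3)*(r - 2)*(r + 6)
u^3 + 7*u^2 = u^2*(u + 7)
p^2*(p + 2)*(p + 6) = p^4 + 8*p^3 + 12*p^2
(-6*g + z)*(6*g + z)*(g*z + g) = -36*g^3*z - 36*g^3 + g*z^3 + g*z^2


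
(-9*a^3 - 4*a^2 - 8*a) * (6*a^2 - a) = -54*a^5 - 15*a^4 - 44*a^3 + 8*a^2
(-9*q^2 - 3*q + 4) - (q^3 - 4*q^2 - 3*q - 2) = -q^3 - 5*q^2 + 6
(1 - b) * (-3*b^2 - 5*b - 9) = 3*b^3 + 2*b^2 + 4*b - 9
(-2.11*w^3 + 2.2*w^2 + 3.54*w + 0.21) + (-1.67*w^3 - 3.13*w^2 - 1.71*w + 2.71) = -3.78*w^3 - 0.93*w^2 + 1.83*w + 2.92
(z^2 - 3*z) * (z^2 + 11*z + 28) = z^4 + 8*z^3 - 5*z^2 - 84*z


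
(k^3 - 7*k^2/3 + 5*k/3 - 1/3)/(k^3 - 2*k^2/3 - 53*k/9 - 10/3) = 3*(-3*k^3 + 7*k^2 - 5*k + 1)/(-9*k^3 + 6*k^2 + 53*k + 30)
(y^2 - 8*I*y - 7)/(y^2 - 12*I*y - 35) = (y - I)/(y - 5*I)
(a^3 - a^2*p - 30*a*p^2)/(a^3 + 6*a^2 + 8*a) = (a^2 - a*p - 30*p^2)/(a^2 + 6*a + 8)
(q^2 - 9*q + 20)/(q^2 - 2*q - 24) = (-q^2 + 9*q - 20)/(-q^2 + 2*q + 24)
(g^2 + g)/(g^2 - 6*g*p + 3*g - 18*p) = g*(g + 1)/(g^2 - 6*g*p + 3*g - 18*p)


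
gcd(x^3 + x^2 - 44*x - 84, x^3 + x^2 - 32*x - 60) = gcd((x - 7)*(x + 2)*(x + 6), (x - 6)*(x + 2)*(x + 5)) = x + 2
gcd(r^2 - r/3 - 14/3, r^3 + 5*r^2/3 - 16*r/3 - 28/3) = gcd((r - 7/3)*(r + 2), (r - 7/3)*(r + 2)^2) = r^2 - r/3 - 14/3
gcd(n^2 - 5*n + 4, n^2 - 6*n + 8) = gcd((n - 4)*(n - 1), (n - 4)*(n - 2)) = n - 4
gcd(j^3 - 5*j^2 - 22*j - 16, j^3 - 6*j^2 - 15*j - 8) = j^2 - 7*j - 8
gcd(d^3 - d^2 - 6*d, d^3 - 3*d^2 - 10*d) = d^2 + 2*d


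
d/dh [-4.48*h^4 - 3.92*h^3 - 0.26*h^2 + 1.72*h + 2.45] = -17.92*h^3 - 11.76*h^2 - 0.52*h + 1.72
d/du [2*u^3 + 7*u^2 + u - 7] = 6*u^2 + 14*u + 1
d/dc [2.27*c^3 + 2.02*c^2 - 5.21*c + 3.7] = 6.81*c^2 + 4.04*c - 5.21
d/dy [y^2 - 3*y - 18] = 2*y - 3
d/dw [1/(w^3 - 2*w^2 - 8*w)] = (-3*w^2 + 4*w + 8)/(w^2*(-w^2 + 2*w + 8)^2)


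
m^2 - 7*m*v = m*(m - 7*v)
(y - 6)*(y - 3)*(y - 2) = y^3 - 11*y^2 + 36*y - 36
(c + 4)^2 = c^2 + 8*c + 16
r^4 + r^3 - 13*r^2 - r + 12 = (r - 3)*(r - 1)*(r + 1)*(r + 4)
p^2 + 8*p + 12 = (p + 2)*(p + 6)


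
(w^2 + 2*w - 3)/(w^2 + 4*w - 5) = (w + 3)/(w + 5)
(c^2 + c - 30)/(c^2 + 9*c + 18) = (c - 5)/(c + 3)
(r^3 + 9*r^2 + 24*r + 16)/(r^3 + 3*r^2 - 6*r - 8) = (r + 4)/(r - 2)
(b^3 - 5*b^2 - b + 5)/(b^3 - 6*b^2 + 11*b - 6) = (b^2 - 4*b - 5)/(b^2 - 5*b + 6)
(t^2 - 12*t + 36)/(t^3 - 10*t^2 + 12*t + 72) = 1/(t + 2)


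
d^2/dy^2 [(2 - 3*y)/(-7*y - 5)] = -406/(7*y + 5)^3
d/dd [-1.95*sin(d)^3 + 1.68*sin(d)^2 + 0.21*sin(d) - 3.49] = (-5.85*sin(d)^2 + 3.36*sin(d) + 0.21)*cos(d)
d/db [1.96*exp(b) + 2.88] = 1.96*exp(b)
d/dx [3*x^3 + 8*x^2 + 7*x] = 9*x^2 + 16*x + 7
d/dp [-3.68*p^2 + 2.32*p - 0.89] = 2.32 - 7.36*p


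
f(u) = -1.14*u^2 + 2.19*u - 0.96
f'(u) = 2.19 - 2.28*u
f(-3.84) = -26.18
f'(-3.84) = 10.95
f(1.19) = 0.03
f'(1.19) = -0.52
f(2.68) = -3.28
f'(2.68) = -3.92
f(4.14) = -11.43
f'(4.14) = -7.25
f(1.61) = -0.39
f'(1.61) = -1.48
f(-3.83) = -26.07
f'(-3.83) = 10.92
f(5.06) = -19.07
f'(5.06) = -9.35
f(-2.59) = -14.28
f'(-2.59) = 8.10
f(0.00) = -0.96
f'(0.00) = 2.19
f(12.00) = -138.84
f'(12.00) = -25.17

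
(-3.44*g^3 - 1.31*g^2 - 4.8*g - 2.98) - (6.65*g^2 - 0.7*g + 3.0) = -3.44*g^3 - 7.96*g^2 - 4.1*g - 5.98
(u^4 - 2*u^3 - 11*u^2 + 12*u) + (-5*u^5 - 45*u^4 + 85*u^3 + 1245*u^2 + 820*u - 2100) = -5*u^5 - 44*u^4 + 83*u^3 + 1234*u^2 + 832*u - 2100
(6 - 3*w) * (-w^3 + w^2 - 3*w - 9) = 3*w^4 - 9*w^3 + 15*w^2 + 9*w - 54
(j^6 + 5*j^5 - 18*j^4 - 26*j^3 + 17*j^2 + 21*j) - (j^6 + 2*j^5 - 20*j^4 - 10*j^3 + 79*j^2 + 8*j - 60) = 3*j^5 + 2*j^4 - 16*j^3 - 62*j^2 + 13*j + 60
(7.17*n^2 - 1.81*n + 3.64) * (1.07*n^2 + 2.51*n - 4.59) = 7.6719*n^4 + 16.06*n^3 - 33.5586*n^2 + 17.4443*n - 16.7076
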